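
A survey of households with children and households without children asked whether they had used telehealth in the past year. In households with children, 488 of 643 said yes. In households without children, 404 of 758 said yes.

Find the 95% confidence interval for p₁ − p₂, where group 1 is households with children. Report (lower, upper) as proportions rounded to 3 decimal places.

(0.177, 0.274)

First, p̂₁ = 488/643 = 0.7589; p̂₂ = 404/758 = 0.5330.
The two standard errors are √(0.7589×0.2411/643) = 0.01687 and √(0.5330×0.4670/758) = 0.01812.
Because the samples are independent, SE_diff = √(0.01687² + 0.01812²) = 0.02476.
Using z* = 1.960 for 95%, ME = 1.960 × 0.02476 = 0.04853.
p̂₁ − p̂₂ = 0.2259; interval 0.2259 ± 0.04853 gives (0.177, 0.274).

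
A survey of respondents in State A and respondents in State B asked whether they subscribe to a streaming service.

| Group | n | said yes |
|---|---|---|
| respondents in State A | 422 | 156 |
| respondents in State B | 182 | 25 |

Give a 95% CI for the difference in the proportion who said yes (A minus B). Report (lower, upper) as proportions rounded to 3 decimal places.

(0.164, 0.300)

First, p̂₁ = 156/422 = 0.3697; p̂₂ = 25/182 = 0.1374.
The two standard errors are √(0.3697×0.6303/422) = 0.02350 and √(0.1374×0.8626/182) = 0.02552.
Because the samples are independent, SE_diff = √(0.02350² + 0.02552²) = 0.03469.
Using z* = 1.960 for 95%, ME = 1.960 × 0.03469 = 0.06799.
p̂₁ − p̂₂ = 0.2323; interval 0.2323 ± 0.06799 gives (0.164, 0.300).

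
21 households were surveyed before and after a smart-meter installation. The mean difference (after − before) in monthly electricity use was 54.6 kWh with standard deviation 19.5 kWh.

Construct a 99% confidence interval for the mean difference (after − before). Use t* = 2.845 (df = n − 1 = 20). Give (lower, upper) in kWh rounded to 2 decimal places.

(42.49, 66.71)

This is a matched-pairs design, so SE = s_d/√n = 19.5/√21 = 4.2552.
Margin = 2.845 × 4.2552 = 12.1060; the interval is 54.6 ± 12.1060 = (42.49, 66.71).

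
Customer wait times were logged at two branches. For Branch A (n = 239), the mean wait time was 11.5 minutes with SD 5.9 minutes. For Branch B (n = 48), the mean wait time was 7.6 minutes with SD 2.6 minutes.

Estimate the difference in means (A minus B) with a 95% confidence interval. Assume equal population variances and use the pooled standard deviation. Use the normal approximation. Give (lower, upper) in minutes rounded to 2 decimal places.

s_p = √[((n₁−1)s₁² + (n₂−1)s₂²)/(n₁+n₂−2)] = √[(238·5.9² + 47·2.6²)/285] = 5.4940.
SE = 5.4940·√(1/239 + 1/48) = 0.8690.
With z* = 1.960, margin = 1.960 × 0.8690 = 1.7032.
x̄₁ − x̄₂ = 11.5 − 7.6 = 3.9000; interval 3.9000 ± 1.7032 = (2.20, 5.60).

(2.20, 5.60)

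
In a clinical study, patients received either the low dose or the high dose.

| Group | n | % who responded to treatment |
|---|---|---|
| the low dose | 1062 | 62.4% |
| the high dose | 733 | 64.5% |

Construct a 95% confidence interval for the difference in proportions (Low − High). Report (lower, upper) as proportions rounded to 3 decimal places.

(-0.066, 0.024)

The two standard errors are √(0.6240×0.3760/1062) = 0.01486 and √(0.6450×0.3550/733) = 0.01767.
Because the samples are independent, SE_diff = √(0.01486² + 0.01767²) = 0.02309.
Using z* = 1.960 for 95%, ME = 1.960 × 0.02309 = 0.04526.
p̂₁ − p̂₂ = -0.0210; interval -0.0210 ± 0.04526 gives (-0.066, 0.024).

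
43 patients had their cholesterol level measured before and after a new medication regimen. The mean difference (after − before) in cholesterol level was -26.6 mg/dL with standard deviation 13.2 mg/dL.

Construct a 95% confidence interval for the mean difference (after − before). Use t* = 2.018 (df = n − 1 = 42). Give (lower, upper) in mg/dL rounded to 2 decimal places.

(-30.66, -22.54)

Paired design: SE = s_d/√n = 13.2/√43 = 2.0130.
t* = 2.018; margin of error = 2.018 × 2.0130 = 4.0622.
-26.6 ± 4.0622 → (-30.66, -22.54).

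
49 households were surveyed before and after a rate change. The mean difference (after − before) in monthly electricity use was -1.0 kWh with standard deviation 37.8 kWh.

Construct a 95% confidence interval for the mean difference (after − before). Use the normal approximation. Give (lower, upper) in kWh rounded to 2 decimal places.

This is a matched-pairs design, so SE = s_d/√n = 37.8/√49 = 5.4000.
Margin = 1.960 × 5.4000 = 10.5840; the interval is -1.0 ± 10.5840 = (-11.58, 9.58).

(-11.58, 9.58)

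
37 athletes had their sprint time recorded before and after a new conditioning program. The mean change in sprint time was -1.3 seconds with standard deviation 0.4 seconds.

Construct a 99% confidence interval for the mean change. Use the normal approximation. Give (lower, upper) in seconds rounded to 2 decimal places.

This is a matched-pairs design, so SE = s_d/√n = 0.4/√37 = 0.0658.
Margin = 2.576 × 0.0658 = 0.1695; the interval is -1.3 ± 0.1695 = (-1.47, -1.13).

(-1.47, -1.13)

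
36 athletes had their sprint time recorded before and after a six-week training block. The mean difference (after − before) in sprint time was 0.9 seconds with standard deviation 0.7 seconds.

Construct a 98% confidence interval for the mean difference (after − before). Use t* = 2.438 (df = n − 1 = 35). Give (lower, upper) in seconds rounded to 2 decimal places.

Paired design: SE = s_d/√n = 0.7/√36 = 0.1167.
t* = 2.438; margin of error = 2.438 × 0.1167 = 0.2845.
0.9 ± 0.2845 → (0.62, 1.18).

(0.62, 1.18)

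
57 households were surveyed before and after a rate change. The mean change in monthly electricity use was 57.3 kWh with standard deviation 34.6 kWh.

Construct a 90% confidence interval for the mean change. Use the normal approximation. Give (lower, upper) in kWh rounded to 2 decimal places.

Paired design: SE = s_d/√n = 34.6/√57 = 4.5829.
z* = 1.645; margin of error = 1.645 × 4.5829 = 7.5389.
57.3 ± 7.5389 → (49.76, 64.84).

(49.76, 64.84)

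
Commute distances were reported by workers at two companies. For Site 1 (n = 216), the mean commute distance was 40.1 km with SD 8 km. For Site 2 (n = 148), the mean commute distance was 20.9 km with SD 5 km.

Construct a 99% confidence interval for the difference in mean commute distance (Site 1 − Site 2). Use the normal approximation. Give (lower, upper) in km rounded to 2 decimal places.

(17.44, 20.96)

SE₁ = s₁/√n₁ = 8/√216 = 0.5443; SE₂ = 5/√148 = 0.4110.
Independent samples, unequal variances: SE_diff = √(SE₁² + SE₂²) = √(0.29626249 + 0.168921) = 0.6820.
z* = 2.576, so margin of error = 2.576 × 0.6820 = 1.7568.
Difference in means = 40.1 − 20.9 = 19.2000.
19.2000 ± 1.7568 → (17.44, 20.96).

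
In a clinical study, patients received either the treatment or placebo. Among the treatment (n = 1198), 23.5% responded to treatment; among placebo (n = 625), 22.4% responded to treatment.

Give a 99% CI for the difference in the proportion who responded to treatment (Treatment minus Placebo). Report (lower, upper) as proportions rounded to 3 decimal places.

(-0.042, 0.064)

The two standard errors are √(0.2350×0.7650/1198) = 0.01225 and √(0.2240×0.7760/625) = 0.01668.
Because the samples are independent, SE_diff = √(0.01225² + 0.01668²) = 0.02070.
Using z* = 2.576 for 99%, ME = 2.576 × 0.02070 = 0.05332.
p̂₁ − p̂₂ = 0.0110; interval 0.0110 ± 0.05332 gives (-0.042, 0.064).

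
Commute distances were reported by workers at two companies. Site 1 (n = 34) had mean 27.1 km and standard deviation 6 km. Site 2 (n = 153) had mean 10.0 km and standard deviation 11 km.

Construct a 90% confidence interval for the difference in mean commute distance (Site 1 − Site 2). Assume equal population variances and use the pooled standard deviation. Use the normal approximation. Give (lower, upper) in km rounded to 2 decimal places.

Pooled variance s_p² = [33·6² + 152·11²] / (34+153−2) = 105.8378, so s_p = 10.2877.
SE_diff = s_p·√(1/n₁ + 1/n₂) = 10.2877·√(1/34 + 1/153) = 1.9505.
z* = 1.645; margin = 1.645 × 1.9505 = 3.2086.
Difference = 27.1 − 10.0 = 17.1000.
17.1000 ± 3.2086 → (13.89, 20.31).

(13.89, 20.31)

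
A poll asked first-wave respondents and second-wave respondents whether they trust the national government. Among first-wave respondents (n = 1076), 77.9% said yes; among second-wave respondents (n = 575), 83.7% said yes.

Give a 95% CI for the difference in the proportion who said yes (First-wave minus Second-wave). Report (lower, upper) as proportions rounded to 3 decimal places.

The two standard errors are √(0.7790×0.2210/1076) = 0.01265 and √(0.8370×0.1630/575) = 0.01540.
Because the samples are independent, SE_diff = √(0.01265² + 0.01540²) = 0.01993.
Using z* = 1.960 for 95%, ME = 1.960 × 0.01993 = 0.03906.
p̂₁ − p̂₂ = -0.0580; interval -0.0580 ± 0.03906 gives (-0.097, -0.019).

(-0.097, -0.019)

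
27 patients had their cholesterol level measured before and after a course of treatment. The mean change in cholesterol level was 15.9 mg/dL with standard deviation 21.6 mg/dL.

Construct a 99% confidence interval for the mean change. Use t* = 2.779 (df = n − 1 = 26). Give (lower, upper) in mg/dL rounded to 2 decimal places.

(4.35, 27.45)

This is a matched-pairs design, so SE = s_d/√n = 21.6/√27 = 4.1569.
Margin = 2.779 × 4.1569 = 11.5520; the interval is 15.9 ± 11.5520 = (4.35, 27.45).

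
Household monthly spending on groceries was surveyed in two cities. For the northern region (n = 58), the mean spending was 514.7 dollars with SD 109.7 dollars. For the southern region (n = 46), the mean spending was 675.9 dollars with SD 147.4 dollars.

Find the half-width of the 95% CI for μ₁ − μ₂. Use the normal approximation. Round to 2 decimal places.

Standard errors of each mean: 109.7/√58 = 14.4043 and 147.4/√46 = 21.7329.
SE(x̄₁ − x̄₂) = √(14.4043² + 21.7329²) = 26.0730 for independent samples with unequal variances.
With z* = 1.960, the margin is 1.960 × 26.0730 = 51.1031.

51.10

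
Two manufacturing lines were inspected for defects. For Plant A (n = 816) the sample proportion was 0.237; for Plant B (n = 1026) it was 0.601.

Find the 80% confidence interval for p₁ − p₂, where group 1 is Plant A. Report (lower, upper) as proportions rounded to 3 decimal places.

(-0.391, -0.337)

SE₁ = √(p̂₁(1−p̂₁)/n₁) = √(0.2370·0.7630/816) = 0.01489; SE₂ = √(0.6010·0.3990/1026) = 0.01529.
Independent samples: SE of the difference = √(SE₁² + SE₂²) = √(0.0002217121 + 0.0002337841) = 0.02134.
z* for 80% confidence is 1.282, so the margin of error is 1.282 × 0.02134 = 0.02736.
Point estimate p̂₁ − p̂₂ = 0.2370 − 0.6010 = -0.3640.
-0.3640 ± 0.02736 → (-0.391, -0.337).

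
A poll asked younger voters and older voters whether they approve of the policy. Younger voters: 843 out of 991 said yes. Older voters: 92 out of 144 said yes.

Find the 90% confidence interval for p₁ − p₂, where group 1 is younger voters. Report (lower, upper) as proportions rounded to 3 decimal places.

p̂₁ = 843/991 = 0.8507 and p̂₂ = 92/144 = 0.6389.
SE₁ = √(p̂₁(1−p̂₁)/n₁) = √(0.8507·0.1493/991) = 0.01132; SE₂ = √(0.6389·0.3611/144) = 0.04003.
Independent samples: SE of the difference = √(SE₁² + SE₂²) = √(0.0001281424 + 0.0016024009) = 0.04160.
z* for 90% confidence is 1.645, so the margin of error is 1.645 × 0.04160 = 0.06843.
Point estimate p̂₁ − p̂₂ = 0.8507 − 0.6389 = 0.2118.
0.2118 ± 0.06843 → (0.143, 0.280).

(0.143, 0.280)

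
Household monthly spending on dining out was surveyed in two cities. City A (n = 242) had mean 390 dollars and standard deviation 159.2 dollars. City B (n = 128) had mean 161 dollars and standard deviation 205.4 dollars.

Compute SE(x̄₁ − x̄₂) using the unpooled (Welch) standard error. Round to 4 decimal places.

20.8407

Per-group SEs: s₁/√n₁ = 159.2/√242 = 10.2338, s₂/√n₂ = 205.4/√128 = 18.1550.
Unpooled SE of the difference: √(104.73066244 + 329.604025) = 20.8407.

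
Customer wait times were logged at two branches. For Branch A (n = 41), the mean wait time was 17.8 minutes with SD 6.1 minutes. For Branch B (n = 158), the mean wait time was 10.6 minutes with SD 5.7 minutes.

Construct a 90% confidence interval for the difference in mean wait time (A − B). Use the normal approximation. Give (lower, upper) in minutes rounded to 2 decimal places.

(5.46, 8.94)

Standard errors of each mean: 6.1/√41 = 0.9527 and 5.7/√158 = 0.4535.
SE(x̄₁ − x̄₂) = √(0.9527² + 0.4535²) = 1.0551 for independent samples with unequal variances.
With z* = 1.645, the margin is 1.645 × 1.0551 = 1.7356.
x̄₁ − x̄₂ = 17.8 − 10.6 = 7.2000; the interval is 7.2000 ± 1.7356 = (5.46, 8.94).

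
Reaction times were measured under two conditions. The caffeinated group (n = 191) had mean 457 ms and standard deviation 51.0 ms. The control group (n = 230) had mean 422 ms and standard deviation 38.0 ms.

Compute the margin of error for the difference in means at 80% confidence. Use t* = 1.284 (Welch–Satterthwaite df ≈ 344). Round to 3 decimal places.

5.727

SE₁ = s₁/√n₁ = 51.0/√191 = 3.6902; SE₂ = 38.0/√230 = 2.5056.
Independent samples, unequal variances: SE_diff = √(SE₁² + SE₂²) = √(13.61757604 + 6.27803136) = 4.4604.
t* = 1.284, so margin of error = 1.284 × 4.4604 = 5.7272.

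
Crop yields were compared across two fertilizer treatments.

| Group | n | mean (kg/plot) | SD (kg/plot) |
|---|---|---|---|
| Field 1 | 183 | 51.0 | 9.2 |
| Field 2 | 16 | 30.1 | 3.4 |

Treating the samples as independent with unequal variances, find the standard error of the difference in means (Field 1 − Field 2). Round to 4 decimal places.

Standard errors of each mean: 9.2/√183 = 0.6801 and 3.4/√16 = 0.8500.
SE(x̄₁ − x̄₂) = √(0.6801² + 0.8500²) = 1.0886 for independent samples with unequal variances.

1.0886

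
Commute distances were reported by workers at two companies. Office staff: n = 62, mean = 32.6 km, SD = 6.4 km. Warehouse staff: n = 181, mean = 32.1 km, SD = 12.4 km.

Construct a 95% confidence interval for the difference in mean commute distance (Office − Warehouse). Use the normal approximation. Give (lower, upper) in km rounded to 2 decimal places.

SE₁ = s₁/√n₁ = 6.4/√62 = 0.8128; SE₂ = 12.4/√181 = 0.9217.
Independent samples, unequal variances: SE_diff = √(SE₁² + SE₂²) = √(0.66064384 + 0.84953089) = 1.2289.
z* = 1.960, so margin of error = 1.960 × 1.2289 = 2.4086.
Difference in means = 32.6 − 32.1 = 0.5000.
0.5000 ± 2.4086 → (-1.91, 2.91).

(-1.91, 2.91)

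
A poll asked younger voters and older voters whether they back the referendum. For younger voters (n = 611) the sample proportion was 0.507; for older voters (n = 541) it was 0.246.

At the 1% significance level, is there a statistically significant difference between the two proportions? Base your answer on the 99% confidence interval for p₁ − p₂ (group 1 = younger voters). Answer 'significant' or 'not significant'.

significant

Each SE is √(p̂(1−p̂)/n): √(0.5070·0.4930/611) = 0.02023 and √(0.2460·0.7540/541) = 0.01852.
SE(p̂₁ − p̂₂) = √(SE₁² + SE₂²) = √(0.0004092529 + 0.0003429904) = 0.02743, since the two samples are independent.
At 99% confidence z* = 2.576; margin = 2.576 × 0.02743 = 0.07066.
The difference is 0.5070 − 0.2460 = 0.2610, so the interval is 0.2610 ± 0.07066 = (0.19034, 0.33166).
The interval (0.19034, 0.33166) does not contain 0, so the difference is significant.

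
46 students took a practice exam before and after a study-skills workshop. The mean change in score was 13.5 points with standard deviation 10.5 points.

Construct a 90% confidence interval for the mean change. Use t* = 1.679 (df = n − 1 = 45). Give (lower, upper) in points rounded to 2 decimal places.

(10.90, 16.10)

This is a matched-pairs design, so SE = s_d/√n = 10.5/√46 = 1.5481.
Margin = 1.679 × 1.5481 = 2.5993; the interval is 13.5 ± 2.5993 = (10.90, 16.10).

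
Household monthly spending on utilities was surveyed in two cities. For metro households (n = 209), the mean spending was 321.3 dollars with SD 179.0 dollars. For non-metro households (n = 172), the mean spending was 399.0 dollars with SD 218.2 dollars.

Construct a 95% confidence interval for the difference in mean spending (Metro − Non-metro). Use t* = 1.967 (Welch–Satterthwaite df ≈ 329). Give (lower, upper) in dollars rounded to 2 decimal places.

Per-group SEs: s₁/√n₁ = 179.0/√209 = 12.3817, s₂/√n₂ = 218.2/√172 = 16.6376.
Unpooled SE of the difference: √(153.30649489 + 276.80973376) = 20.7392.
Margin of error = t* · SE = 1.967 × 20.7392 = 40.7940.
x̄₁ − x̄₂ = 321.3 − 399.0 = -77.7000.
CI: -77.7000 ± 40.7940 = (-118.49, -36.91).

(-118.49, -36.91)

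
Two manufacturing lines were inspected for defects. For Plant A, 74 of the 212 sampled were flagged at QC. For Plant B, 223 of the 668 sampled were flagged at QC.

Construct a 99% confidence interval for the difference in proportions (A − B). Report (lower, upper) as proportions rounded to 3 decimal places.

(-0.081, 0.112)

First, p̂₁ = 74/212 = 0.3491; p̂₂ = 223/668 = 0.3338.
The two standard errors are √(0.3491×0.6509/212) = 0.03274 and √(0.3338×0.6662/668) = 0.01825.
Because the samples are independent, SE_diff = √(0.03274² + 0.01825²) = 0.03748.
Using z* = 2.576 for 99%, ME = 2.576 × 0.03748 = 0.09655.
p̂₁ − p̂₂ = 0.0153; interval 0.0153 ± 0.09655 gives (-0.081, 0.112).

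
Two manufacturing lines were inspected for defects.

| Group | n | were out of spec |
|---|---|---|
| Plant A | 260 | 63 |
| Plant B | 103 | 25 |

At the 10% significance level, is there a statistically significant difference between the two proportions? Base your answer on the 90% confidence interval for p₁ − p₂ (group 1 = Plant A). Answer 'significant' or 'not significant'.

not significant

First, p̂₁ = 63/260 = 0.2423; p̂₂ = 25/103 = 0.2427.
The two standard errors are √(0.2423×0.7577/260) = 0.02657 and √(0.2427×0.7573/103) = 0.04224.
Because the samples are independent, SE_diff = √(0.02657² + 0.04224²) = 0.04990.
Using z* = 1.645 for 90%, ME = 1.645 × 0.04990 = 0.08209.
p̂₁ − p̂₂ = -0.0004; interval -0.0004 ± 0.08209 gives (-0.08249, 0.08169).
The interval (-0.08249, 0.08169) contains 0, so the difference is not significant.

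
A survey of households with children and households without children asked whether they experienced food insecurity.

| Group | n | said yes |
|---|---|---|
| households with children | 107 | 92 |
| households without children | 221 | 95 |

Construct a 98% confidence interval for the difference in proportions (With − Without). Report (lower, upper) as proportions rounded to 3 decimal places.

First, p̂₁ = 92/107 = 0.8598; p̂₂ = 95/221 = 0.4299.
The two standard errors are √(0.8598×0.1402/107) = 0.03356 and √(0.4299×0.5701/221) = 0.03330.
Because the samples are independent, SE_diff = √(0.03356² + 0.03330²) = 0.04728.
Using z* = 2.326 for 98%, ME = 2.326 × 0.04728 = 0.10997.
p̂₁ − p̂₂ = 0.4299; interval 0.4299 ± 0.10997 gives (0.320, 0.540).

(0.320, 0.540)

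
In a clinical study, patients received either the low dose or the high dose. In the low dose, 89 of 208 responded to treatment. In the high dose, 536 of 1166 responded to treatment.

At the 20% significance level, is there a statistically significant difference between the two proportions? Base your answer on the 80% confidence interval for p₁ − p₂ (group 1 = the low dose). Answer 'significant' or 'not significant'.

First, p̂₁ = 89/208 = 0.4279; p̂₂ = 536/1166 = 0.4597.
The two standard errors are √(0.4279×0.5721/208) = 0.03431 and √(0.4597×0.5403/1166) = 0.01460.
Because the samples are independent, SE_diff = √(0.03431² + 0.01460²) = 0.03729.
Using z* = 1.282 for 80%, ME = 1.282 × 0.03729 = 0.04781.
p̂₁ − p̂₂ = -0.0318; interval -0.0318 ± 0.04781 gives (-0.07961, 0.01601).
The interval (-0.07961, 0.01601) contains 0, so the difference is not significant.

not significant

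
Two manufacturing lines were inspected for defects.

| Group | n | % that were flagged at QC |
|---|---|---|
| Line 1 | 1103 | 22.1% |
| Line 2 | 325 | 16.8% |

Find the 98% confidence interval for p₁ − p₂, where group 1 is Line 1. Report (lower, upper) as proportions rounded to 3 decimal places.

The two standard errors are √(0.2210×0.7790/1103) = 0.01249 and √(0.1680×0.8320/325) = 0.02074.
Because the samples are independent, SE_diff = √(0.01249² + 0.02074²) = 0.02421.
Using z* = 2.326 for 98%, ME = 2.326 × 0.02421 = 0.05631.
p̂₁ − p̂₂ = 0.0530; interval 0.0530 ± 0.05631 gives (-0.003, 0.109).

(-0.003, 0.109)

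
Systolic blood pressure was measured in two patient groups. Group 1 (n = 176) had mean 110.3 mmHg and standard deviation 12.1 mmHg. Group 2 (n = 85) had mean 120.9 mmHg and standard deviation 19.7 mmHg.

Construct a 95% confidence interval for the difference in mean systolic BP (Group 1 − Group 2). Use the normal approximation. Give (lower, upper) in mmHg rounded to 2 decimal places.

(-15.15, -6.05)

Per-group SEs: s₁/√n₁ = 12.1/√176 = 0.9121, s₂/√n₂ = 19.7/√85 = 2.1368.
Unpooled SE of the difference: √(0.83192641 + 4.56591424) = 2.3233.
Margin of error = z* · SE = 1.960 × 2.3233 = 4.5537.
x̄₁ − x̄₂ = 110.3 − 120.9 = -10.6000.
CI: -10.6000 ± 4.5537 = (-15.15, -6.05).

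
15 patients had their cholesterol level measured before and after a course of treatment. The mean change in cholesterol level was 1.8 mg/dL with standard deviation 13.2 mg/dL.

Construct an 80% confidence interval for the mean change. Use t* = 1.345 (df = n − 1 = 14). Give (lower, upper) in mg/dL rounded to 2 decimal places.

This is a matched-pairs design, so SE = s_d/√n = 13.2/√15 = 3.4082.
Margin = 1.345 × 3.4082 = 4.5840; the interval is 1.8 ± 4.5840 = (-2.78, 6.38).

(-2.78, 6.38)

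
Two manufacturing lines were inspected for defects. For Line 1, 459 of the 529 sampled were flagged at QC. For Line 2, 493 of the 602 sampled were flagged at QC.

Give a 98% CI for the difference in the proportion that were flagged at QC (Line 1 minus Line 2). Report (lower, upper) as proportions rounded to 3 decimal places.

p̂₁ = 459/529 = 0.8677 and p̂₂ = 493/602 = 0.8189.
SE₁ = √(p̂₁(1−p̂₁)/n₁) = √(0.8677·0.1323/529) = 0.01473; SE₂ = √(0.8189·0.1811/602) = 0.01570.
Independent samples: SE of the difference = √(SE₁² + SE₂²) = √(0.0002169729 + 0.00024649) = 0.02153.
z* for 98% confidence is 2.326, so the margin of error is 2.326 × 0.02153 = 0.05008.
Point estimate p̂₁ − p̂₂ = 0.8677 − 0.8189 = 0.0488.
0.0488 ± 0.05008 → (-0.001, 0.099).

(-0.001, 0.099)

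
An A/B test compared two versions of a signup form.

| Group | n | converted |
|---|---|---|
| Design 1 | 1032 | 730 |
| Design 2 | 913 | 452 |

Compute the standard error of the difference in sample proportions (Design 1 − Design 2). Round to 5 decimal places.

0.02178

First, p̂₁ = 730/1032 = 0.7074; p̂₂ = 452/913 = 0.4951.
The two standard errors are √(0.7074×0.2926/1032) = 0.01416 and √(0.4951×0.5049/913) = 0.01655.
Because the samples are independent, SE_diff = √(0.01416² + 0.01655²) = 0.02178.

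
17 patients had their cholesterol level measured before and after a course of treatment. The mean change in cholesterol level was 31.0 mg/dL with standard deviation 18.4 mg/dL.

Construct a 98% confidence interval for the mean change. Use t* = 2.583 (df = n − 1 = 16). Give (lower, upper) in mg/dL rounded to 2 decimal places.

(19.47, 42.53)

Paired design: SE = s_d/√n = 18.4/√17 = 4.4627.
t* = 2.583; margin of error = 2.583 × 4.4627 = 11.5272.
31.0 ± 11.5272 → (19.47, 42.53).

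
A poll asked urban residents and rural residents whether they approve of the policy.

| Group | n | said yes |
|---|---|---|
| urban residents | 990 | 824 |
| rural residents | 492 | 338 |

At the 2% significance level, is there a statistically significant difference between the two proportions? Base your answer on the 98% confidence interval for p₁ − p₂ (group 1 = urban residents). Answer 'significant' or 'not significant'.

significant

Sample proportions: 824/990 = 0.8323, 338/492 = 0.6870.
Each SE is √(p̂(1−p̂)/n): √(0.8323·0.1677/990) = 0.01187 and √(0.6870·0.3130/492) = 0.02091.
SE(p̂₁ − p̂₂) = √(SE₁² + SE₂²) = √(0.0001408969 + 0.0004372281) = 0.02404, since the two samples are independent.
At 98% confidence z* = 2.326; margin = 2.326 × 0.02404 = 0.05592.
The difference is 0.8323 − 0.6870 = 0.1453, so the interval is 0.1453 ± 0.05592 = (0.08938, 0.20122).
The interval (0.08938, 0.20122) does not contain 0, so the difference is significant.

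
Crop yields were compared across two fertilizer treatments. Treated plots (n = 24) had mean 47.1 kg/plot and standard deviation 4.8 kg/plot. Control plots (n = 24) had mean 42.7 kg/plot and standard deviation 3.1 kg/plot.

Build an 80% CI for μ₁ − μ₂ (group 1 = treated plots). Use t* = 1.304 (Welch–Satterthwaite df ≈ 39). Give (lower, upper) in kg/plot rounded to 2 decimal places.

(2.88, 5.92)

Standard errors of each mean: 4.8/√24 = 0.9798 and 3.1/√24 = 0.6328.
SE(x̄₁ − x̄₂) = √(0.9798² + 0.6328²) = 1.1664 for independent samples with unequal variances.
With t* = 1.304, the margin is 1.304 × 1.1664 = 1.5210.
x̄₁ − x̄₂ = 47.1 − 42.7 = 4.4000; the interval is 4.4000 ± 1.5210 = (2.88, 5.92).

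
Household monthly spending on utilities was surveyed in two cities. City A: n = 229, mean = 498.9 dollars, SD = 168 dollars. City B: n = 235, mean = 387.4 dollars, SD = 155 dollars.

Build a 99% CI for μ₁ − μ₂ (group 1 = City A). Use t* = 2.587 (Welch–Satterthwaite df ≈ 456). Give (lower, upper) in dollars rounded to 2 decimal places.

Per-group SEs: s₁/√n₁ = 168/√229 = 11.1018, s₂/√n₂ = 155/√235 = 10.1111.
Unpooled SE of the difference: √(123.24996324 + 102.23434321) = 15.0161.
Margin of error = t* · SE = 2.587 × 15.0161 = 38.8467.
x̄₁ − x̄₂ = 498.9 − 387.4 = 111.5000.
CI: 111.5000 ± 38.8467 = (72.65, 150.35).

(72.65, 150.35)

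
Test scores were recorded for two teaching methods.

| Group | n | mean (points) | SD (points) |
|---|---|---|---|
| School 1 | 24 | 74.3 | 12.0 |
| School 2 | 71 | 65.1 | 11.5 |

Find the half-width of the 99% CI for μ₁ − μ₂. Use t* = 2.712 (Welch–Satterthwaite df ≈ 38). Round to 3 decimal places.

7.605

Per-group SEs: s₁/√n₁ = 12.0/√24 = 2.4495, s₂/√n₂ = 11.5/√71 = 1.3648.
Unpooled SE of the difference: √(6.00005025 + 1.86267904) = 2.8041.
Margin of error = t* · SE = 2.712 × 2.8041 = 7.6047.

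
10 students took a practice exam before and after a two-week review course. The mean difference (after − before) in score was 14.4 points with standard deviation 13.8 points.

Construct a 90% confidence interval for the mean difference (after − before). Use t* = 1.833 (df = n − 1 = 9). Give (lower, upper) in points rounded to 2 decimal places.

Paired design: SE = s_d/√n = 13.8/√10 = 4.3639.
t* = 1.833; margin of error = 1.833 × 4.3639 = 7.9990.
14.4 ± 7.9990 → (6.40, 22.40).

(6.40, 22.40)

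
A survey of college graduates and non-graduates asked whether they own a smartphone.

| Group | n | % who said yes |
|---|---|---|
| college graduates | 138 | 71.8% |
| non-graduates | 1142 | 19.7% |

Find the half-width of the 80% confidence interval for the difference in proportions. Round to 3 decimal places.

Each SE is √(p̂(1−p̂)/n): √(0.7180·0.2820/138) = 0.03830 and √(0.1970·0.8030/1142) = 0.01177.
SE(p̂₁ − p̂₂) = √(SE₁² + SE₂²) = √(0.00146689 + 0.0001385329) = 0.04007, since the two samples are independent.
At 80% confidence z* = 1.282; margin = 1.282 × 0.04007 = 0.05137.

0.051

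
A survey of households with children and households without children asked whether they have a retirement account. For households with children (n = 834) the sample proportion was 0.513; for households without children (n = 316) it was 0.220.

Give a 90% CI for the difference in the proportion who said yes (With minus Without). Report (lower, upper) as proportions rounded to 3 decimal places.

Each SE is √(p̂(1−p̂)/n): √(0.5130·0.4870/834) = 0.01731 and √(0.2200·0.7800/316) = 0.02330.
SE(p̂₁ − p̂₂) = √(SE₁² + SE₂²) = √(0.0002996361 + 0.00054289) = 0.02903, since the two samples are independent.
At 90% confidence z* = 1.645; margin = 1.645 × 0.02903 = 0.04775.
The difference is 0.5130 − 0.2200 = 0.2930, so the interval is 0.2930 ± 0.04775 = (0.245, 0.341).

(0.245, 0.341)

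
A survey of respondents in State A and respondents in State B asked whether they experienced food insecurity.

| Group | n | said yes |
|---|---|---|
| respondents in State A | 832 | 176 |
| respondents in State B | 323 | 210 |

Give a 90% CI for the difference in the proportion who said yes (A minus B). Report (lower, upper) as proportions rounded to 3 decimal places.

Sample proportions: 176/832 = 0.2115, 210/323 = 0.6502.
Each SE is √(p̂(1−p̂)/n): √(0.2115·0.7885/832) = 0.01416 and √(0.6502·0.3498/323) = 0.02654.
SE(p̂₁ − p̂₂) = √(SE₁² + SE₂²) = √(0.0002005056 + 0.0007043716) = 0.03008, since the two samples are independent.
At 90% confidence z* = 1.645; margin = 1.645 × 0.03008 = 0.04948.
The difference is 0.2115 − 0.6502 = -0.4387, so the interval is -0.4387 ± 0.04948 = (-0.488, -0.389).

(-0.488, -0.389)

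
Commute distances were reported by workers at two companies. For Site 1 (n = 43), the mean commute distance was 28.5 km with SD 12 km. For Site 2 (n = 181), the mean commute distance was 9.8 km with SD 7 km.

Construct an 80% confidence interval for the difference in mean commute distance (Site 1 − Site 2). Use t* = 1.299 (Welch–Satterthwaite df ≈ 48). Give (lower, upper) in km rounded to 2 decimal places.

Standard errors of each mean: 12/√43 = 1.8300 and 7/√181 = 0.5203.
SE(x̄₁ − x̄₂) = √(1.8300² + 0.5203²) = 1.9025 for independent samples with unequal variances.
With t* = 1.299, the margin is 1.299 × 1.9025 = 2.4713.
x̄₁ − x̄₂ = 28.5 − 9.8 = 18.7000; the interval is 18.7000 ± 2.4713 = (16.23, 21.17).

(16.23, 21.17)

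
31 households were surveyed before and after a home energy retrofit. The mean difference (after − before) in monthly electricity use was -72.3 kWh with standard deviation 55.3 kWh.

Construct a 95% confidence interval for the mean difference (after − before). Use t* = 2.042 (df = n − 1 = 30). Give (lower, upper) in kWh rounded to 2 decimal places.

This is a matched-pairs design, so SE = s_d/√n = 55.3/√31 = 9.9322.
Margin = 2.042 × 9.9322 = 20.2816; the interval is -72.3 ± 20.2816 = (-92.58, -52.02).

(-92.58, -52.02)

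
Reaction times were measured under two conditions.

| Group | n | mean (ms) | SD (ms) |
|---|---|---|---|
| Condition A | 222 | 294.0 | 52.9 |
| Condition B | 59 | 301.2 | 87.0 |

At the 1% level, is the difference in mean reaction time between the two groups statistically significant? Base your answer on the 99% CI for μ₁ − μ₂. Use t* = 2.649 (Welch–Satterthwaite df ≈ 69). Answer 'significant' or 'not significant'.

not significant

Standard errors of each mean: 52.9/√222 = 3.5504 and 87.0/√59 = 11.3264.
SE(x̄₁ − x̄₂) = √(3.5504² + 11.3264²) = 11.8698 for independent samples with unequal variances.
With t* = 2.649, the margin is 2.649 × 11.8698 = 31.4431.
x̄₁ − x̄₂ = 294.0 − 301.2 = -7.2000; the interval is -7.2000 ± 31.4431 = (-38.6431, 24.2431).
The interval (-38.6431, 24.2431) contains 0, so the difference is not significant.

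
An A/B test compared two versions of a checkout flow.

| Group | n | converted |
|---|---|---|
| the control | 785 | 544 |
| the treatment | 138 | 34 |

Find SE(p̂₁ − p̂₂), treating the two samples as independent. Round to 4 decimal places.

0.0402

First, p̂₁ = 544/785 = 0.6930; p̂₂ = 34/138 = 0.2464.
The two standard errors are √(0.6930×0.3070/785) = 0.01646 and √(0.2464×0.7536/138) = 0.03668.
Because the samples are independent, SE_diff = √(0.01646² + 0.03668²) = 0.04020.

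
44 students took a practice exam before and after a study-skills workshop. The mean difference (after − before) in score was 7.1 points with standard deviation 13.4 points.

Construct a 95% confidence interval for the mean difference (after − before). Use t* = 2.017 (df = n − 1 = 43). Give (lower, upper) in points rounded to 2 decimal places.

(3.03, 11.17)

Paired design: SE = s_d/√n = 13.4/√44 = 2.0201.
t* = 2.017; margin of error = 2.017 × 2.0201 = 4.0745.
7.1 ± 4.0745 → (3.03, 11.17).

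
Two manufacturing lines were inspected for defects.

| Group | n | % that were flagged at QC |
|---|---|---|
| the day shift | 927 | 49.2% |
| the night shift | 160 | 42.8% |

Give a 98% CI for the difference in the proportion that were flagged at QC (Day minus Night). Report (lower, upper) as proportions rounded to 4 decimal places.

The two standard errors are √(0.4920×0.5080/927) = 0.01642 and √(0.4280×0.5720/160) = 0.03912.
Because the samples are independent, SE_diff = √(0.01642² + 0.03912²) = 0.04243.
Using z* = 2.326 for 98%, ME = 2.326 × 0.04243 = 0.09869.
p̂₁ − p̂₂ = 0.0640; interval 0.0640 ± 0.09869 gives (-0.0347, 0.1627).

(-0.0347, 0.1627)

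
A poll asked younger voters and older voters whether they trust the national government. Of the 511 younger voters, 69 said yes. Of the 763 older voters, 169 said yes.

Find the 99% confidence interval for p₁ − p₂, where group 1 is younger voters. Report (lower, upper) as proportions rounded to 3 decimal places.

(-0.141, -0.032)

First, p̂₁ = 69/511 = 0.1350; p̂₂ = 169/763 = 0.2215.
The two standard errors are √(0.1350×0.8650/511) = 0.01512 and √(0.2215×0.7785/763) = 0.01503.
Because the samples are independent, SE_diff = √(0.01512² + 0.01503²) = 0.02132.
Using z* = 2.576 for 99%, ME = 2.576 × 0.02132 = 0.05492.
p̂₁ − p̂₂ = -0.0865; interval -0.0865 ± 0.05492 gives (-0.141, -0.032).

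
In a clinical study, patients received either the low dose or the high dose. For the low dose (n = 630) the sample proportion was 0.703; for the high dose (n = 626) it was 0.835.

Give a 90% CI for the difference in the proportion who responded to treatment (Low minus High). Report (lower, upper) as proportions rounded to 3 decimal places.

(-0.171, -0.093)

SE₁ = √(p̂₁(1−p̂₁)/n₁) = √(0.7030·0.2970/630) = 0.01820; SE₂ = √(0.8350·0.1650/626) = 0.01484.
Independent samples: SE of the difference = √(SE₁² + SE₂²) = √(0.00033124 + 0.0002202256) = 0.02348.
z* for 90% confidence is 1.645, so the margin of error is 1.645 × 0.02348 = 0.03862.
Point estimate p̂₁ − p̂₂ = 0.7030 − 0.8350 = -0.1320.
-0.1320 ± 0.03862 → (-0.171, -0.093).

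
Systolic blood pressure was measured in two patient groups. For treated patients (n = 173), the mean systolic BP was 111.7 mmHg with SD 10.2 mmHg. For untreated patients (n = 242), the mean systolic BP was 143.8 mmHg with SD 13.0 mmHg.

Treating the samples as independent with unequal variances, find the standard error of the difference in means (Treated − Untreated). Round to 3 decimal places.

SE₁ = s₁/√n₁ = 10.2/√173 = 0.7755; SE₂ = 13.0/√242 = 0.8357.
Independent samples, unequal variances: SE_diff = √(SE₁² + SE₂²) = √(0.60140025 + 0.69839449) = 1.1401.

1.140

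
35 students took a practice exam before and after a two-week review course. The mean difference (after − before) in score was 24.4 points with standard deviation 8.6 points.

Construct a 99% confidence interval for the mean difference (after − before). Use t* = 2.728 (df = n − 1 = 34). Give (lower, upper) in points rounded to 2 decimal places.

This is a matched-pairs design, so SE = s_d/√n = 8.6/√35 = 1.4537.
Margin = 2.728 × 1.4537 = 3.9657; the interval is 24.4 ± 3.9657 = (20.43, 28.37).

(20.43, 28.37)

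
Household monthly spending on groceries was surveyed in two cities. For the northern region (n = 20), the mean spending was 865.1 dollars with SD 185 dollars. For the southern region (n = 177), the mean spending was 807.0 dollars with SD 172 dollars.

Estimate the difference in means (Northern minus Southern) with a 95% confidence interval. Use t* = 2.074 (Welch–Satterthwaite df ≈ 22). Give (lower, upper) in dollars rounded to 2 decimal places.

SE₁ = s₁/√n₁ = 185/√20 = 41.3673; SE₂ = 172/√177 = 12.9283.
Independent samples, unequal variances: SE_diff = √(SE₁² + SE₂²) = √(1711.25350929 + 167.14094089) = 43.3404.
t* = 2.074, so margin of error = 2.074 × 43.3404 = 89.8880.
Difference in means = 865.1 − 807.0 = 58.1000.
58.1000 ± 89.8880 → (-31.79, 147.99).

(-31.79, 147.99)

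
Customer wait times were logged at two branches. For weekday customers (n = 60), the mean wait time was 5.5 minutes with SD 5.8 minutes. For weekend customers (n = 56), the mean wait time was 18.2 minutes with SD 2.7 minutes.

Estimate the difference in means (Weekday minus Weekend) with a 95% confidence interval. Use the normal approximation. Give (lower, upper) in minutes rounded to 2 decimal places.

(-14.33, -11.07)

SE₁ = s₁/√n₁ = 5.8/√60 = 0.7488; SE₂ = 2.7/√56 = 0.3608.
Independent samples, unequal variances: SE_diff = √(SE₁² + SE₂²) = √(0.56070144 + 0.13017664) = 0.8312.
z* = 1.960, so margin of error = 1.960 × 0.8312 = 1.6292.
Difference in means = 5.5 − 18.2 = -12.7000.
-12.7000 ± 1.6292 → (-14.33, -11.07).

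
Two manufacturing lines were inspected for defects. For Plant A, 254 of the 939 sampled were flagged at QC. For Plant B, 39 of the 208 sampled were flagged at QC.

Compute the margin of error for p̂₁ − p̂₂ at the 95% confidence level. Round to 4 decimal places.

0.0602

Sample proportions: 254/939 = 0.2705, 39/208 = 0.1875.
Each SE is √(p̂(1−p̂)/n): √(0.2705·0.7295/939) = 0.01450 and √(0.1875·0.8125/208) = 0.02706.
SE(p̂₁ − p̂₂) = √(SE₁² + SE₂²) = √(0.00021025 + 0.0007322436) = 0.03070, since the two samples are independent.
At 95% confidence z* = 1.960; margin = 1.960 × 0.03070 = 0.06017.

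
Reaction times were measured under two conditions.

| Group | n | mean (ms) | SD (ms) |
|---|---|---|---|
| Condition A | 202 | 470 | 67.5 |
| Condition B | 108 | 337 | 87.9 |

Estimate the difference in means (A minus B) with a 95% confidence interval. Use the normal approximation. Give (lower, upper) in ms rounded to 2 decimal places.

(113.99, 152.01)

Per-group SEs: s₁/√n₁ = 67.5/√202 = 4.7493, s₂/√n₂ = 87.9/√108 = 8.4582.
Unpooled SE of the difference: √(22.55585049 + 71.54114724) = 9.7004.
Margin of error = z* · SE = 1.960 × 9.7004 = 19.0128.
x̄₁ − x̄₂ = 470 − 337 = 133.0000.
CI: 133.0000 ± 19.0128 = (113.99, 152.01).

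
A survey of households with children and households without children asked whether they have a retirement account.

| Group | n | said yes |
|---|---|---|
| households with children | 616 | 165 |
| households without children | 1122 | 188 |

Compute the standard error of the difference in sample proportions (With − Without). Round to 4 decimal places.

p̂₁ = 165/616 = 0.2679 and p̂₂ = 188/1122 = 0.1676.
SE₁ = √(p̂₁(1−p̂₁)/n₁) = √(0.2679·0.7321/616) = 0.01784; SE₂ = √(0.1676·0.8324/1122) = 0.01115.
Independent samples: SE of the difference = √(SE₁² + SE₂²) = √(0.0003182656 + 0.0001243225) = 0.02104.

0.0210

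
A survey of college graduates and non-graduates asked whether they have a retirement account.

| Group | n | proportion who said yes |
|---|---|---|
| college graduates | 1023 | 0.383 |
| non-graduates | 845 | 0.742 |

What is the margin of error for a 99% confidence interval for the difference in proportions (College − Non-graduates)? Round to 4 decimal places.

Each SE is √(p̂(1−p̂)/n): √(0.3830·0.6170/1023) = 0.01520 and √(0.7420·0.2580/845) = 0.01505.
SE(p̂₁ − p̂₂) = √(SE₁² + SE₂²) = √(0.00023104 + 0.0002265025) = 0.02139, since the two samples are independent.
At 99% confidence z* = 2.576; margin = 2.576 × 0.02139 = 0.05510.

0.0551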